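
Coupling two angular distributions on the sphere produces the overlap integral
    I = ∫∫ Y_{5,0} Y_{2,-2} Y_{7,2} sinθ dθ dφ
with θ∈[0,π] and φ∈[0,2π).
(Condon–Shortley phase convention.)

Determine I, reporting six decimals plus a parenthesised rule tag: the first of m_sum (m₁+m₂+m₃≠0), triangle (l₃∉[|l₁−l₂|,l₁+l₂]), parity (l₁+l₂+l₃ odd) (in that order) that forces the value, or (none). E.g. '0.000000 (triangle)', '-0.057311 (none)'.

0.127204 (none)

m-sum 0 ✓  L=14 even ✓  3≤7≤7 ✓
Π(2lᵢ+1) = 11×5×15 = 825
triangle coeff Δ(5,2,7) = 1/15015
Σ_t [0,0]: t=0:+1/57600 = 1/57600
(3j)²=21/715 [(5 2 7; 0 0 0)], sign=-1
Σ_t [0,0]: t=0:+1/345600 = 1/345600
(3j)²=6/715 [(5 2 7; 0 -2 2)], sign=-1
⇒ 4πI² = 378/1859
I = (+1)√(378/1859/(4π)) = 0.12720415
No selection rule forces the value: the integral is nonzero (none).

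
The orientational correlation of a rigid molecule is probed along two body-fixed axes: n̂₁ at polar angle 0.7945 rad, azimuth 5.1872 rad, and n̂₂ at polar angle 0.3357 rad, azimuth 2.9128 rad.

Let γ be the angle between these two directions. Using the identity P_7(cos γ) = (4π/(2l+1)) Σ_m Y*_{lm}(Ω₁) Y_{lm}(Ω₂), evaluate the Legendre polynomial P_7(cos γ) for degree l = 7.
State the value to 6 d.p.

0.241180

Expand P_7 via completeness: Σ_{m} conj(Y_{7,m}) at Ω₁ times Y_{7,m} at Ω₂ —
  term(m=-7) = -0.000010-0.000002i   from Y*(Ω₁)=+0.008525-0.046300i, Y(Ω₂)=+0.000006-0.000210i
  term(m=-6) = +0.000184+0.000344i   from Y*(Ω₁)=+0.165614-0.049914i, Y(Ω₂)=+0.000444+0.002214i
  term(m=-5) = +0.002024-0.005120i   from Y*(Ω₁)=+0.253570+0.262794i, Y(Ω₂)=-0.006241-0.013723i
  term(m=-4) = -0.029912+0.010151i   from Y*(Ω₁)=-0.145371+0.426570i, Y(Ω₂)=+0.042732+0.055560i
  term(m=-3) = +0.039888+0.023911i   from Y*(Ω₁)=-0.201216+0.029663i, Y(Ω₂)=-0.176871-0.144904i
  term(m=-2) = +0.020226+0.122532i   from Y*(Ω₁)=+0.147411+0.205972i, Y(Ω₂)=+0.439872+0.216613i
  term(m=-1) = +0.116729-0.137576i   from Y*(Ω₁)=-0.151368+0.294471i, Y(Ω₂)=-0.530726-0.123590i
  term(m=+0) = -0.010368+0.000000i   from Y*(Ω₁)=+0.161830-0.000000i, Y(Ω₂)=-0.064068+0.000000i
  term(m=+1) = +0.116729+0.137576i   from Y*(Ω₁)=+0.151368+0.294471i, Y(Ω₂)=+0.530726-0.123590i
  term(m=+2) = +0.020226-0.122532i   from Y*(Ω₁)=+0.147411-0.205972i, Y(Ω₂)=+0.439872-0.216613i
  term(m=+3) = +0.039888-0.023911i   from Y*(Ω₁)=+0.201216+0.029663i, Y(Ω₂)=+0.176871-0.144904i
  term(m=+4) = -0.029912-0.010151i   from Y*(Ω₁)=-0.145371-0.426570i, Y(Ω₂)=+0.042732-0.055560i
  term(m=+5) = +0.002024+0.005120i   from Y*(Ω₁)=-0.253570+0.262794i, Y(Ω₂)=+0.006241-0.013723i
  term(m=+6) = +0.000184-0.000344i   from Y*(Ω₁)=+0.165614+0.049914i, Y(Ω₂)=+0.000444-0.002214i
  term(m=+7) = -0.000010+0.000002i   from Y*(Ω₁)=-0.008525-0.046300i, Y(Ω₂)=-0.000006-0.000210i
Accumulated sum +0.287887-0.000000i; after 4π/(2l+1) scaling, +0.241180-0.000000i ⇒ P_7 = 0.241180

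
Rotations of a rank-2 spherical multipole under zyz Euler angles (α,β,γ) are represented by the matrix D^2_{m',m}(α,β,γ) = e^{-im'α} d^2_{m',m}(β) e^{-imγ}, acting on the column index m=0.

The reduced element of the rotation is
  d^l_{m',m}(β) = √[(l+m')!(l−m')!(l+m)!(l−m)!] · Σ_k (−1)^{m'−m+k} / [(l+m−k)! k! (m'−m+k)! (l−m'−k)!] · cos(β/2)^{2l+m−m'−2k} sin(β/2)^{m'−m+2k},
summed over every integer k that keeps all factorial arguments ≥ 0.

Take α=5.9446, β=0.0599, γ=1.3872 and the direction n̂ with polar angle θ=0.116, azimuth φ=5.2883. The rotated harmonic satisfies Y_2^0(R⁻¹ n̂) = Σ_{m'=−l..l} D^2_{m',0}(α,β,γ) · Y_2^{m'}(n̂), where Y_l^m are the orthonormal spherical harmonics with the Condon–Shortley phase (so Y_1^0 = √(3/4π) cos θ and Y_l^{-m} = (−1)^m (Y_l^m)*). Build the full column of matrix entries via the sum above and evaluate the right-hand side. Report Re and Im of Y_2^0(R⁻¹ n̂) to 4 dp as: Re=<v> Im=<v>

Re=0.6251 Im=0.0000

Need the full column D^2_{m',0} for m'=−2..2 at α=5.9446, β=0.0599, γ=1.3872.
cos(β/2)=0.999552, sin(β/2)=0.029946
d^2_{-2,0}: single k=2 term ⇒ +0.002195;  D = +0.001710-0.001375i
d^2_{-1,0}: k∈[1..2] ⇒ +0.073253 -0.000066 = +0.073187;  D = +0.069032-0.024309i
d^2_{0,0}: k∈[0..2] ⇒ +0.998207 -0.003584 +0.000001 = +0.994624;  D = +0.994624+0.000000i
d^2_{1,0}: k∈[0..1] ⇒ -0.073253 +0.000066 = -0.073187;  D = -0.069032-0.024309i
d^2_{2,0}: single k=0 term ⇒ +0.002195;  D = +0.001710+0.001375i
Y_2^{m'}(θ=0.116,φ=5.2883) and Σ D·Y over m':
  (+0.0017-0.0014i)·(-0.0021+0.0047i)  (+0.0690-0.0243i)·(+0.0484+0.0745i)  (+0.9946+0.0000i)·(+0.6181+0.0000i)  (-0.0690-0.0243i)·(-0.0484+0.0745i)  (+0.0017+0.0014i)·(-0.0021-0.0047i)
Y_2^0(R⁻¹ n̂) = +0.625091+0.000000i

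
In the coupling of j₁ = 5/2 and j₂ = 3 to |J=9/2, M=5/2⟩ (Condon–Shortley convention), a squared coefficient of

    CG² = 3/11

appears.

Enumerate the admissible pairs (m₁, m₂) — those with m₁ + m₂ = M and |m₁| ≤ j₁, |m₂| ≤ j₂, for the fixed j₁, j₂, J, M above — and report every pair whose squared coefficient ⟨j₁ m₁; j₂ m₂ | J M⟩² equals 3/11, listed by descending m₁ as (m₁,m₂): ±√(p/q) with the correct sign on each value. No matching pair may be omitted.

Admissible pairs with m₁+m₂ = M = 5/2: (-1/2,3), (1/2,2), (3/2,1), (5/2,0)
  (m₁,m₂)=(5/2,0): CG² = 25/66, CG = +√(25/66)
  (m₁,m₂)=(3/2,1): CG² = 10/99, CG = +√(10/99)
  (m₁,m₂)=(1/2,2): CG² = 49/198, CG = −√(49/198)
  (m₁,m₂)=(-1/2,3): CG² = 3/11, CG = −√(3/11)   ← matches the target
Pairs with CG² = 3/11: (-1/2,3): −√(3/11)

(-1/2,3): −√(3/11)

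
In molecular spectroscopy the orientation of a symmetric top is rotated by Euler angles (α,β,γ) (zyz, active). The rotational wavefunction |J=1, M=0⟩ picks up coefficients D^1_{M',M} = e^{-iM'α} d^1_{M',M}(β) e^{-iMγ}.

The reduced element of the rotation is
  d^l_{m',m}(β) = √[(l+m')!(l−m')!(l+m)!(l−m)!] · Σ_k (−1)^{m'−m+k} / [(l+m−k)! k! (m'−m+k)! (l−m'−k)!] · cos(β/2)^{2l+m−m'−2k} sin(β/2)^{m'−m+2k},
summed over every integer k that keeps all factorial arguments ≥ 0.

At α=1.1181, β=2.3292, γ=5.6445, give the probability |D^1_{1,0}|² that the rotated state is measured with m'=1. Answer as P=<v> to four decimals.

First d^1_{1,0}(β=2.3292), then the phase factors e^{-i(1)α} and e^{-i(0)γ}:
Half-angle: c=0.395118, s=0.918630. N=√(2·1·1·1)=1.414214
The bounds max(0,m−m')=0 and min(l+m,l−m')=0 give 1 term
  k=0: (−1)^1·1.4142/(1)·0.3951^1·0.9186^1 = -0.513313
d^1_{1,0}(2.3292) = -0.513313
|D^1_{1,0}|² = |d^1_{1,0}(β)|² = (-0.513313)² = 0.263491 (the z-rotation phases have unit modulus)

P=0.2635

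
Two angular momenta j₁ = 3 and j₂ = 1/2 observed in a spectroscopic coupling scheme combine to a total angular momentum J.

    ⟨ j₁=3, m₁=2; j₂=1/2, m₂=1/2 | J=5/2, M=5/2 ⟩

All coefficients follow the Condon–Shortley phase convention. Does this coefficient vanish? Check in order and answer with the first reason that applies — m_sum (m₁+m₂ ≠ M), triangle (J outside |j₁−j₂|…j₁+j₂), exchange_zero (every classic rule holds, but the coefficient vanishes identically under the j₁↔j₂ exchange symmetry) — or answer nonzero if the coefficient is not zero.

nonzero

m-sum: m₁+m₂ = 2+1/2 = 5/2, M = 5/2  ✓
triangle: |j₁−j₂| = 5/2 ≤ J = 5/2 ≤ j₁+j₂ = 7/2  ✓
exchange: j₁≠j₂ or m₁≠m₂ — the exchange symmetry imposes no constraint here
value check: CG = −√(1/7) = -0.377964 ≠ 0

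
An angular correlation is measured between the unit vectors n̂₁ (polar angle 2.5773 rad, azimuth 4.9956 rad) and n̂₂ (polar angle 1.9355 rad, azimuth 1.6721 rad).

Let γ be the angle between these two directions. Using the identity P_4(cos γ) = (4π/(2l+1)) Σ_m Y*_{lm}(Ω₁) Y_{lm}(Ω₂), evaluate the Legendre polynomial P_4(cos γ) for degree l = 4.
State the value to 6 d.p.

0.245297

Summing Y*_{l m}(θ₁,φ₁)·Y_{l m}(θ₂,φ₂) over m ∈ [−4, 4]; prefactor 4π/(2·4+1) = 1.396263:
  term(m=-4) = 0.00911 + 0.00812j   from Y*(Ω₁)=0.01535 + 0.03279j, Y(Ω₂)=0.30980 - 0.13289j
  term(m=-3) = -0.05034 - 0.03057j   from Y*(Ω₁)=0.12151 - 0.10682j, Y(Ω₂)=-0.10893 - 0.34733j
  term(m=-2) = -0.01143 - 0.00435j   from Y*(Ω₁)=-0.32278 - 0.20527j, Y(Ω₂)=0.03131 - 0.00643j
  term(m=-1) = 0.13969 + 0.02569j   from Y*(Ω₁)=-0.11935 + 0.41009j, Y(Ω₂)=-0.03363 - 0.33083j
  term(m=+0) = 0.00162 + 0.00000j   from Y*(Ω₁)=-0.06112 + 0.00000j, Y(Ω₂)=-0.02645 + 0.00000j
  term(m=+1) = 0.13969 - 0.02569j   from Y*(Ω₁)=0.11935 + 0.41009j, Y(Ω₂)=0.03363 - 0.33083j
  term(m=+2) = -0.01143 + 0.00435j   from Y*(Ω₁)=-0.32278 + 0.20527j, Y(Ω₂)=0.03131 + 0.00643j
  term(m=+3) = -0.05034 + 0.03057j   from Y*(Ω₁)=-0.12151 - 0.10682j, Y(Ω₂)=0.10893 - 0.34733j
  term(m=+4) = 0.00911 - 0.00812j   from Y*(Ω₁)=0.01535 - 0.03279j, Y(Ω₂)=0.30980 + 0.13289j
Total Σ_m = 0.17568 + 0.00000j. Multiply by 1.396263: 0.24530 + 0.00000j. P_4(cos γ) = 0.245297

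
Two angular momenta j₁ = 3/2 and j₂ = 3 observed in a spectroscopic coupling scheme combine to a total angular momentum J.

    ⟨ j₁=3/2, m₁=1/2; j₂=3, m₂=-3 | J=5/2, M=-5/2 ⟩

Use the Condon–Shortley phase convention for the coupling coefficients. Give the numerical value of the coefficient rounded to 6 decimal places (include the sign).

j₁+j₂−J=2  J+j₁−j₂=1  J−j₁+j₂=4  j₁+j₂+J+1=8
(j₁±m₁, j₂±m₂, J±M) = (2,1,0,6,0,5)
P² = 8640/7
sum k=0..0:
  [0] +1/48 = 1/48
S = 1/48
C² = P²·S² = 15/28 ; C = +0.731925

+0.731925  (= +√(15/28))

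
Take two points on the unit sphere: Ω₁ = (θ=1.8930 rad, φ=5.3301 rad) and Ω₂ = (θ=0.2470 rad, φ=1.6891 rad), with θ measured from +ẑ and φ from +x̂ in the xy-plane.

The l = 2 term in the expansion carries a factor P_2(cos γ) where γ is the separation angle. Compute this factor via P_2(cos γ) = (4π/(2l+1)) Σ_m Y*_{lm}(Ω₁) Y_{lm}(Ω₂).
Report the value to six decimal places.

-0.108875

Expand P_2 via completeness: Σ_{m} conj(Y_{2,m}) at Ω₁ times Y_{2,m} at Ω₂ —
  m=-2: Y*=-0.114384-0.328179i  Y=-0.022447+0.005413i  product +0.004344+0.006748i
  m=-1: Y*=-0.134393+0.189164i  Y=-0.021617-0.181872i  product +0.037309+0.020353i
  m=+0: Y*=-0.220517-0.000000i  Y=+0.574222+0.000000i  product -0.126626-0.000000i
  m=+1: Y*=+0.134393+0.189164i  Y=+0.021617-0.181872i  product +0.037309-0.020353i
  m=+2: Y*=-0.114384+0.328179i  Y=-0.022447-0.005413i  product +0.004344-0.006748i
Σ over m = -0.043320+0.000000i; ×(4π/5) → -0.108875+0.000000i. Real part: -0.108875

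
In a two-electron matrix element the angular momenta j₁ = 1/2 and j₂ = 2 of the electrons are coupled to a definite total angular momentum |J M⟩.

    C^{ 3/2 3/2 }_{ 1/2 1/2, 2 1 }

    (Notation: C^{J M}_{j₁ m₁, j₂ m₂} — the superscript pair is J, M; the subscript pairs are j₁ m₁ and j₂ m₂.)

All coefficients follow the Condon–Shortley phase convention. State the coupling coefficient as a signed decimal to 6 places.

√[4·1!0!3!/5! · 1!0!3!1!3!0!] = √(36/5)
  +(−1)^0/∏(0,1,0,3,0,0)! = 1/6  (running 1/6)
⟨..|..⟩ = √(36/5)·(1/6) = +0.447214

+0.447214  (= +√(1/5))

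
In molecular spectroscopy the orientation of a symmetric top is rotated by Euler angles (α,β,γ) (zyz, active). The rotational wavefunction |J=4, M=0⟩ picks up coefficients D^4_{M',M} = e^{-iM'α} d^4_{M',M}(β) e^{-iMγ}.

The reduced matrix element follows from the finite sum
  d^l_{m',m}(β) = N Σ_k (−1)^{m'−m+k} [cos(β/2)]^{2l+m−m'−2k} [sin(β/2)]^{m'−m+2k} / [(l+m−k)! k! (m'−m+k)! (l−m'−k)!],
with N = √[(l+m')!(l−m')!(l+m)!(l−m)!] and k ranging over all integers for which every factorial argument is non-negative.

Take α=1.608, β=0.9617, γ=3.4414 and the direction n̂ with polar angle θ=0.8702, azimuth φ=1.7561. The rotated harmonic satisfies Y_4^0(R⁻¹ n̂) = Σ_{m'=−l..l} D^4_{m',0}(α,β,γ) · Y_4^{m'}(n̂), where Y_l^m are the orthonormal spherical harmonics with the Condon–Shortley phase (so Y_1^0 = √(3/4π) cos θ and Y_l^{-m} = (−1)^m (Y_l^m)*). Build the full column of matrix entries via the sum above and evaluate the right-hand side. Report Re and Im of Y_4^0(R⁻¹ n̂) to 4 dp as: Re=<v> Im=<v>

Re=0.7551 Im=0.0000

Need the full column D^4_{m',0} for m'=−4..4 at α=1.6080, β=0.9617, γ=3.4414.
cos(β/2)=0.886602, sin(β/2)=0.462533
d^4_{-4,0}: single k=4 term ⇒ +0.236611;  D = +0.233996+0.035081i
d^4_{-3,0}: k∈[3..4] ⇒ +0.641410 -0.174568 = +0.466843;  D = +0.051997-0.463938i
d^4_{-2,0}: k∈[2..4] ⇒ +0.985778 -0.715444 +0.073019 = +0.343353;  D = -0.342403-0.025524i
d^4_{-1,0}: k∈[1..4] ⇒ +0.890756 -1.454581 +0.395882 -0.017957 = -0.185900;  D = +0.006915-0.185772i
d^4_{0,0}: k∈[0..4] ⇒ +0.381795 -1.662562 +1.018095 -0.123150 +0.002095 = -0.383727;  D = -0.383727+0.000000i
d^4_{1,0}: k∈[0..3] ⇒ -0.890756 +1.454581 -0.395882 +0.017957 = +0.185900;  D = -0.006915-0.185772i
d^4_{2,0}: k∈[0..2] ⇒ +0.985778 -0.715444 +0.073019 = +0.343353;  D = -0.342403+0.025524i
d^4_{3,0}: k∈[0..1] ⇒ -0.641410 +0.174568 = -0.466843;  D = -0.051997-0.463938i
d^4_{4,0}: single k=0 term ⇒ +0.236611;  D = +0.233996-0.035081i
Y_4^{m'}(θ=0.8702,φ=1.7561) and Σ D·Y over m':
  (+0.2340+0.0351i)·(+0.1115-0.1020i)  (+0.0520-0.4639i)·(+0.1902+0.3062i)  (-0.3424-0.0255i)·(-0.3479+0.1352i)  (+0.0069-0.1858i)·(+0.0039+0.0208i)  (-0.3837+0.0000i)·(-0.3621+0.0000i)  (-0.0069-0.1858i)·(-0.0039+0.0208i)  (-0.3424+0.0255i)·(-0.3479-0.1352i)  (-0.0520-0.4639i)·(-0.1902+0.3062i)  (+0.2340-0.0351i)·(+0.1115+0.1020i)
Y_4^0(R⁻¹ n̂) = +0.755102-0.000000i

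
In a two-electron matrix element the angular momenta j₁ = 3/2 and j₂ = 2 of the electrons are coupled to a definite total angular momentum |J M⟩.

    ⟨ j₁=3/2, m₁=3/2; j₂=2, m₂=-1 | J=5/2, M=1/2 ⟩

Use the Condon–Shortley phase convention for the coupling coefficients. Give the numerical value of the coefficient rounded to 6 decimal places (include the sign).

+√(27/70) ≈ +0.621059

triangle: 1!×2!×3!/7! = 12/5040
(j±m)!: 3!×0!×1!×3!×3!×2! = 432
prefactor² = (2J+1)×Δ×N² = 216/35
  k=0: +1/(0!×1!×0!×1!×2!×2!) = 1/4
Σ = 1/4  ⇒  CG² = 216/35×(1/4)² = 27/70
CG = +√(27/70) = +0.621059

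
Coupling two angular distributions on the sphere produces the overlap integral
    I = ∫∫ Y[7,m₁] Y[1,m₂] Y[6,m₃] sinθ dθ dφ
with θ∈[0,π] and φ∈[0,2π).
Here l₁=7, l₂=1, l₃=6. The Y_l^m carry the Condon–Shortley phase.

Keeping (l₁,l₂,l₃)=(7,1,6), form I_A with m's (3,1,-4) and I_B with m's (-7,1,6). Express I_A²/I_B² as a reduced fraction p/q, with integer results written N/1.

6/91

l's match ⇒ only the (l;m) 3-j factors differ between A and B.
A: triangle coeff Δ(7,1,6) = 1/1365; Σ_t [2,2]: t=2:+1/14515200 = 1/14515200; (3j)²=2/455 [(7 1 6; 3 1 -4)], sign=+1
B: triangle coeff Δ(7,1,6) = 1/1365; Σ_t [2,2]: t=2:+1/958003200 = 1/958003200; (3j)²=1/15 [(7 1 6; -7 1 6)], sign=+1
I_A²/I_B² = (2/455)/(1/15) = 6/91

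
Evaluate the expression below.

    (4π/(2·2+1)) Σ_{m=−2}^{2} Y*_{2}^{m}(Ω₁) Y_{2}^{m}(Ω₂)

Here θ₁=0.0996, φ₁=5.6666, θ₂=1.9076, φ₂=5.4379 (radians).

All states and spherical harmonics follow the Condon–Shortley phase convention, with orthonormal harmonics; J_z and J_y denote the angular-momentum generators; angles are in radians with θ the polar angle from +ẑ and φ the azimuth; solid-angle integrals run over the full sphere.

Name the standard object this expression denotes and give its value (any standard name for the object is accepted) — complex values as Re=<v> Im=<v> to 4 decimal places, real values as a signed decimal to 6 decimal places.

Legendre polynomial (addition theorem), -0.415441

This sum is the spherical-harmonic addition theorem: it equals the Legendre polynomial P_l(cos γ) of the angle γ between the two directions.
Expand P_2 via completeness: Σ_{m} conj(Y_{2,m}) at Ω₁ times Y_{2,m} at Ω₂ —
  m=-2: Y*=0.00127 - 0.00360j  Y=-0.04111 + 0.34162j  product 0.00118 + 0.00058j
  m=-1: Y*=0.06236 - 0.04420j  Y=-0.15988 - 0.18028j  product -0.01794 - 0.00418j
  m=+0: Y*=0.62143 + 0.00000j  Y=-0.21206 + 0.00000j  product -0.13178 + 0.00000j
  m=+1: Y*=-0.06236 - 0.04420j  Y=0.15988 - 0.18028j  product -0.01794 + 0.00418j
  m=+2: Y*=0.00127 + 0.00360j  Y=-0.04111 - 0.34162j  product 0.00118 - 0.00058j
Total Σ_m = -0.16530 + 0.00000j. Multiply by 2.513274: -0.41544 + 0.00000j. P_2(cos γ) = -0.415441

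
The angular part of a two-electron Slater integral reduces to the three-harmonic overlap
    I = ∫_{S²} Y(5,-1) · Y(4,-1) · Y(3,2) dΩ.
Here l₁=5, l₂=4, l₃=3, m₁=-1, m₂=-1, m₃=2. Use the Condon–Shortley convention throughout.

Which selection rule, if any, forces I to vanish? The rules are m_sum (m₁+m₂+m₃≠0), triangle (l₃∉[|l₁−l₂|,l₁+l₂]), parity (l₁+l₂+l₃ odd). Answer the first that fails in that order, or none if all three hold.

none

Σmᵢ = 0  ✓
l₃∈[|l₁−l₂|,l₁+l₂]=[1,9], have l₃=3  ✓
Σlᵢ = 12 ⇒ even  ✓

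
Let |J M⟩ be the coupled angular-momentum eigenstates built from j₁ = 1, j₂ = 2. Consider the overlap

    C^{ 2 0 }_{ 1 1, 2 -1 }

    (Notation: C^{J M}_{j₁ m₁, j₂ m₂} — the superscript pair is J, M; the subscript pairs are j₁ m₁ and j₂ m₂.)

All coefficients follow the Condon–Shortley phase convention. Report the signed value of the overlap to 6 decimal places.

+0.707107  (= +√(1/2))

j₁+j₂−J=1  J+j₁−j₂=1  J−j₁+j₂=3  j₁+j₂+J+1=6
(j₁±m₁, j₂±m₂, J±M) = (2,0,1,3,2,2)
P² = 2
sum k=0..0:
  [0] +1/2 = 1/2
S = 1/2
C² = P²·S² = 1/2 ; C = +0.707107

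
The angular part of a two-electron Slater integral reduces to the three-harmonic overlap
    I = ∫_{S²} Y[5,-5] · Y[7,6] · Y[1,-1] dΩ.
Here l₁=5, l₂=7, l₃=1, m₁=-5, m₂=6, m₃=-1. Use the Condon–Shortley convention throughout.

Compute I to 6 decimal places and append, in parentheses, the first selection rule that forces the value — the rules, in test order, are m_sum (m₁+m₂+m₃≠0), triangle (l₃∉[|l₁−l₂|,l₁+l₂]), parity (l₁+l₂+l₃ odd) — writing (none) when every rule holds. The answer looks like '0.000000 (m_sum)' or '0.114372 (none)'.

triangle: need 2≤l₃≤12, have 1; I=0

0.000000 (triangle)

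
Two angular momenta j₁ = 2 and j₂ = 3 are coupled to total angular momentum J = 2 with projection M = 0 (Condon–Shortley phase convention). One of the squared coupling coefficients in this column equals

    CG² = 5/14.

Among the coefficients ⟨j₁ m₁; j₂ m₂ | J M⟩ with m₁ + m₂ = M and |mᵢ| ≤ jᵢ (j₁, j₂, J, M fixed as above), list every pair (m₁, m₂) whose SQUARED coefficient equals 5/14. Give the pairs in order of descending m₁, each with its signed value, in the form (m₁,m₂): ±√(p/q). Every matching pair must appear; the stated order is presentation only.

(2,-2): +√(5/14); (-2,2): −√(5/14)

Admissible pairs with m₁+m₂ = M = 0: (-2,2), (-1,1), (0,0), (1,-1), (2,-2)
  (m₁,m₂)=(2,-2): CG² = 5/14, CG = +√(5/14)   ← matches the target
  (m₁,m₂)=(1,-1): CG² = 1/7, CG = −√(1/7)
  (m₁,m₂)=(0,0): CG² = 0/1, CG = 0
  (m₁,m₂)=(-1,1): CG² = 1/7, CG = +√(1/7)
  (m₁,m₂)=(-2,2): CG² = 5/14, CG = −√(5/14)   ← matches the target
Pairs with CG² = 5/14: (2,-2): +√(5/14); (-2,2): −√(5/14)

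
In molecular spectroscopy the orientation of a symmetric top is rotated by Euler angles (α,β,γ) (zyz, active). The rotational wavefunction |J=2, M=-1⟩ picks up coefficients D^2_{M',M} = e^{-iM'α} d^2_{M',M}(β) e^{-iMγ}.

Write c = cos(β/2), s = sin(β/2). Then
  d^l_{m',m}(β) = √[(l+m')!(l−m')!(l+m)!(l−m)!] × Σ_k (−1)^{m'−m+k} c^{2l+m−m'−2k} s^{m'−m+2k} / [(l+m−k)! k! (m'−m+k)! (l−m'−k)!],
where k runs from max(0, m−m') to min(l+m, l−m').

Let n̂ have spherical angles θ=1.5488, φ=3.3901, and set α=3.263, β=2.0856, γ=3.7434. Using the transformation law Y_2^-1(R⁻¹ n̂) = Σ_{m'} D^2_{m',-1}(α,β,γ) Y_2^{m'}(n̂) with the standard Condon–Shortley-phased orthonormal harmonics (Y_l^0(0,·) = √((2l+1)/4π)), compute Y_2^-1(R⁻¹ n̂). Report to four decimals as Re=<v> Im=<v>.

Need the full column D^2_{m',-1} for m'=−2..2 at α=3.2630, β=2.0856, γ=3.7434.
cos(β/2)=0.503804, sin(β/2)=0.863818
d^2_{-2,-1}: single k=1 term ⇒ +0.220921;  D = -0.146694-0.165187i
d^2_{-1,-1}: k∈[0..1] ⇒ +0.064424 -0.568183 = -0.503760;  D = -0.377660-0.333387i
d^2_{0,-1}: k∈[0..1] ⇒ -0.270571 +0.795434 = +0.524862;  D = -0.432651-0.297142i
d^2_{1,-1}: k∈[0..1] ⇒ +0.568183 -0.556788 = +0.011396;  D = +0.010106+0.005266i
d^2_{2,-1}: single k=0 term ⇒ -0.649469;  D = +0.608066+0.228179i
Y_2^{m'}(θ=1.5488,φ=3.3901) and Σ D·Y over m':
  (-0.1467-0.1652i)·(+0.3394-0.1841i)  (-0.3777-0.3334i)·(-0.0165+0.0042i)  (-0.4327-0.2971i)·(-0.3149+0.0000i)  (+0.0101+0.0053i)·(+0.0165+0.0042i)  (+0.6081+0.2282i)·(+0.3394+0.1841i)
Y_2^-1(R⁻¹ n̂) = +0.228176+0.257941i

Re=0.2282 Im=0.2579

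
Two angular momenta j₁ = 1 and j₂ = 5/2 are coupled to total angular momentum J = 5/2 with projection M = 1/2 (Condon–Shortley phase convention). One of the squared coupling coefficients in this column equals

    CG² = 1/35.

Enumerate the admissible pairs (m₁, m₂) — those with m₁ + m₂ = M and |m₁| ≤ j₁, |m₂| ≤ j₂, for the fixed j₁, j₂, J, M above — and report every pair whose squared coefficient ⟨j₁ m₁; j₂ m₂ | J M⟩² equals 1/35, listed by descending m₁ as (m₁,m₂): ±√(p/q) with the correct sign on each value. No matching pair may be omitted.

Admissible pairs with m₁+m₂ = M = 1/2: (-1,3/2), (0,1/2), (1,-1/2)
  (m₁,m₂)=(1,-1/2): CG² = 18/35, CG = +√(18/35)
  (m₁,m₂)=(0,1/2): CG² = 1/35, CG = −√(1/35)   ← matches the target
  (m₁,m₂)=(-1,3/2): CG² = 16/35, CG = −√(16/35)
Pairs with CG² = 1/35: (0,1/2): −√(1/35)

(0,1/2): −√(1/35)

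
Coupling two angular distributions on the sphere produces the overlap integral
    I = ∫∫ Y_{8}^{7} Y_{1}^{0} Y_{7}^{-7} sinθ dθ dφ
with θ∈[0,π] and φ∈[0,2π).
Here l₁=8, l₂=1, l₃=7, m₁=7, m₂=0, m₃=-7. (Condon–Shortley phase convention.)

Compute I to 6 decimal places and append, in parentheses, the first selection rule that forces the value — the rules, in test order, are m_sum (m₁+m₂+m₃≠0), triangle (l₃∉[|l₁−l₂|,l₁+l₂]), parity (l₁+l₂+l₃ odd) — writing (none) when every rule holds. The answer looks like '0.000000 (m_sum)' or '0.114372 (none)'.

Checks pass: Σm=0; 16 even; l₃=7∈[7,9].
(2·8+1)(2·1+1)(2·7+1) = 765
Δ: 2! 14! 0! / 17! → 1/2040
sum: t=1:−1/25401600 = -1/25401600
3j²(8 1 7; 0 0 0) = Δ·Π!·Σ² = 8/255  (sign +1)
sum: t=1:−1/87178291200 = -1/87178291200
3j²(8 1 7; 7 0 -7) = Δ·Π!·Σ² = 1/136  (sign -1)
combine: 4πI² = 765·8/255·1/136 = 3/17
take √, sign -1: I = -0.11850352
No selection rule forces the value: the integral is nonzero (none).

-0.118504 (none)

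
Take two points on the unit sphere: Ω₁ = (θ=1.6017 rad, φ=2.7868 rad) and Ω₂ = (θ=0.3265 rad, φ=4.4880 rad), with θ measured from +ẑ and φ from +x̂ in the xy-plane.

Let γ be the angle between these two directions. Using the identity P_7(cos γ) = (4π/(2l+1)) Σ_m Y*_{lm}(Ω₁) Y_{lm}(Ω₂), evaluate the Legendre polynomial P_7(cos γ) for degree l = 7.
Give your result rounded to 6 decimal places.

0.148254

Summing Y*_{l m}(θ₁,φ₁)·Y_{l m}(θ₂,φ₂) over m ∈ [−7, 7]; prefactor 4π/(2·7+1) = 0.837758:
  [-7]  conj(Y_{7,-7})(Ω₁) = (0.394306, 0.304789) ; Y_{7,-7}(Ω₂) = (0.000175, -0.000000) ; Δ = (0.000069, 0.000053)
  [-6]  conj(Y_{7,-6})(Ω₁) = (0.030521, 0.048903) ; Y_{7,-6}(Ω₂) = (-0.000429, -0.001881) ; Δ = (0.000079, -0.000078)
  [-5]  conj(Y_{7,-5})(Ω₁) = (-0.072943, -0.354075) ; Y_{7,-5}(Ω₂) = (-0.011963, 0.005762) ; Δ = (0.002913, 0.003816)
  [-4]  conj(Y_{7,-4})(Ω₁) = (0.010213, -0.066839) ; Y_{7,-4}(Ω₂) = (0.039729, 0.049814) ; Δ = (0.003735, -0.002147)
  [-3]  conj(Y_{7,-3})(Ω₁) = (-0.157387, 0.283751) ; Y_{7,-3}(Ω₂) = (0.133999, -0.168040) ; Δ = (0.026592, 0.064470)
  [-2]  conj(Y_{7,-2})(Ω₁) = (-0.054576, 0.046870) ; Y_{7,-2}(Ω₂) = (-0.431389, -0.207735) ; Δ = (0.033280, -0.008882)
  [-1]  conj(Y_{7,-1})(Ω₁) = (0.291647, -0.108046) ; Y_{7,-1}(Ω₂) = (-0.125243, 0.548750) ; Δ = (0.022764, 0.173573)
  [+0]  conj(Y_{7,0})(Ω₁) = (0.073213, -0.000000) ; Y_{7,0}(Ω₂) = (-0.025924, 0.000000) ; Δ = (-0.001898, 0.000000)
  [+1]  conj(Y_{7,1})(Ω₁) = (-0.291647, -0.108046) ; Y_{7,1}(Ω₂) = (0.125243, 0.548750) ; Δ = (0.022764, -0.173573)
  [+2]  conj(Y_{7,2})(Ω₁) = (-0.054576, -0.046870) ; Y_{7,2}(Ω₂) = (-0.431389, 0.207735) ; Δ = (0.033280, 0.008882)
  [+3]  conj(Y_{7,3})(Ω₁) = (0.157387, 0.283751) ; Y_{7,3}(Ω₂) = (-0.133999, -0.168040) ; Δ = (0.026592, -0.064470)
  [+4]  conj(Y_{7,4})(Ω₁) = (0.010213, 0.066839) ; Y_{7,4}(Ω₂) = (0.039729, -0.049814) ; Δ = (0.003735, 0.002147)
  [+5]  conj(Y_{7,5})(Ω₁) = (0.072943, -0.354075) ; Y_{7,5}(Ω₂) = (0.011963, 0.005762) ; Δ = (0.002913, -0.003816)
  [+6]  conj(Y_{7,6})(Ω₁) = (0.030521, -0.048903) ; Y_{7,6}(Ω₂) = (-0.000429, 0.001881) ; Δ = (0.000079, 0.000078)
  [+7]  conj(Y_{7,7})(Ω₁) = (-0.394306, 0.304789) ; Y_{7,7}(Ω₂) = (-0.000175, -0.000000) ; Δ = (0.000069, -0.000053)
Accumulated sum (0.176965, -0.000000); after 4π/(2l+1) scaling, (0.148254, -0.000000) ⇒ P_7 = 0.148254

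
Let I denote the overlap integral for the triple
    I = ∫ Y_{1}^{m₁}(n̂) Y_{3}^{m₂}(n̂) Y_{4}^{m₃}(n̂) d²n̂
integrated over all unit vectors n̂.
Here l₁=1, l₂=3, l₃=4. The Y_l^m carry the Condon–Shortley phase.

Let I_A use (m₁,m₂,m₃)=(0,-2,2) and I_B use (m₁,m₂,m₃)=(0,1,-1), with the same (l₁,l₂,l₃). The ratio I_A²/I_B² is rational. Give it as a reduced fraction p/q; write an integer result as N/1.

l's match ⇒ only the (l;m) 3-j factors differ between A and B.
A: triangle coeff Δ(1,3,4) = 1/252; Σ_t [0,0]: t=0:+1/120 = 1/120; (3j)²=1/21 [(1 3 4; 0 -2 2)], sign=+1
B: triangle coeff Δ(1,3,4) = 1/252; Σ_t [0,0]: t=0:+1/48 = 1/48; (3j)²=5/84 [(1 3 4; 0 1 -1)], sign=-1
I_A²/I_B² = (1/21)/(5/84) = 4/5

4/5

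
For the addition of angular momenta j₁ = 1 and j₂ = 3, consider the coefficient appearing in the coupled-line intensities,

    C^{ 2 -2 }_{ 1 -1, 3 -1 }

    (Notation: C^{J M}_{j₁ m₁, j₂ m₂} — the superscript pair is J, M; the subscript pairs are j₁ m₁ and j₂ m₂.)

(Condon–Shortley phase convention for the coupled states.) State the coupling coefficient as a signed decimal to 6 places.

+0.218218  (= +√(1/21))

j₁+j₂−J=2  J+j₁−j₂=0  J−j₁+j₂=4  j₁+j₂+J+1=7
(j₁±m₁, j₂±m₂, J±M) = (0,2,2,4,0,4)
P² = 768/7
sum k=2..2:
  [2] +1/48 = 1/48
S = 1/48
C² = P²·S² = 1/21 ; C = +0.218218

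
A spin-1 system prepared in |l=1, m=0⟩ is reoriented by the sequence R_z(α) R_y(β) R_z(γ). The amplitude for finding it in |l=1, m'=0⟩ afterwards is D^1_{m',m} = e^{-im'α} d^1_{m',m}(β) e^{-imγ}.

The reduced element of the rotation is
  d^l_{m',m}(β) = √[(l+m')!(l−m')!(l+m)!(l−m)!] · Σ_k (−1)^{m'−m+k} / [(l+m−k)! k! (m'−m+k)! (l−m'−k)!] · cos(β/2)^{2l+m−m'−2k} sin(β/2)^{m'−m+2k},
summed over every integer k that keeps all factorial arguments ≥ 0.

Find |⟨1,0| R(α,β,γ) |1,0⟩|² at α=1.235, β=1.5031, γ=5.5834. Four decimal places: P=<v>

Split into d^1_{0,0}(β=1.5031) × two z-phases.
c=cos(1.503100/2)=0.730631, s=sin(1.503100/2)=0.682772; N=√[1·1·1·1]=1.000000
Admissible k: 0..1 (factorial args all ≥0)
  k=0: (−1)^0·1.0000/(1)·0.7306^2·0.6828^0 = +0.533822
  k=1: (−1)^1·1.0000/(1)·0.7306^0·0.6828^2 = -0.466178
d^1_{0,0}(1.5031) = +0.533822 -0.466178 = +0.067645
|D^1_{0,0}|² = |d^1_{0,0}(β)|² = (+0.067645)² = 0.004576 (the z-rotation phases have unit modulus)

P=0.0046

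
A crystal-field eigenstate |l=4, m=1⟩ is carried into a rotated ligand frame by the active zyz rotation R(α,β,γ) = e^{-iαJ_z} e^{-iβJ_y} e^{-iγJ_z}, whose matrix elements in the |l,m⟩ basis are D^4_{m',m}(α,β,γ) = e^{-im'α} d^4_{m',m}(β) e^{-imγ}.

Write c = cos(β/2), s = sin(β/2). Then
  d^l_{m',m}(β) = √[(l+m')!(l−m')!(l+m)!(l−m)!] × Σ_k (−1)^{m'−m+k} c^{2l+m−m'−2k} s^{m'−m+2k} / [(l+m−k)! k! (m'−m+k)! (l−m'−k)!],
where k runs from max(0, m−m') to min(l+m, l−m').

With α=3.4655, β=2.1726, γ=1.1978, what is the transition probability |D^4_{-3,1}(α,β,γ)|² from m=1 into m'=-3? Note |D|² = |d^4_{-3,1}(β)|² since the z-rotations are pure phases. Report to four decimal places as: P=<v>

P=0.1981

First d^4_{-3,1}(β=2.1726), then the phase factors e^{-i(-3)α} and e^{-i(1)γ}:
With c≡cos(β/2)=0.465763 and s≡sin(β/2)=0.884910, N=[1·5040·120·6]^{1/2}=1904.940944
The bounds max(0,m−m')=4 and min(l+m,l−m')=5 give 2 terms
  k=4: (−1)^0·1904.9409/(144)·0.4658^4·0.8849^4 = +0.381745
  k=5: (−1)^1·1904.9409/(240)·0.4658^2·0.8849^6 = -0.826786
d^4_{-3,1}(2.1726) = +0.381745 -0.826786 = -0.445041
|D^4_{-3,1}|² = |d^4_{-3,1}(β)|² = (-0.445041)² = 0.198062 (the z-rotation phases have unit modulus)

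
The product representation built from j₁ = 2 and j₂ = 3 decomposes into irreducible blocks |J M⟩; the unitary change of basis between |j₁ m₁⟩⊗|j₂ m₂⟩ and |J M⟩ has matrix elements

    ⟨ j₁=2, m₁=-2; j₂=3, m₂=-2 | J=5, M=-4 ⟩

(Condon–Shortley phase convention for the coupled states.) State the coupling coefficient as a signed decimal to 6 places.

√[11·0!4!6!/11! · 0!4!1!5!1!9!] = √(4976640)
  +(−1)^0/∏(0,0,4,1,0,5)! = 1/2880  (running 1/2880)
⟨..|..⟩ = √(4976640)·(1/2880) = +0.774597

+√(3/5) = +0.774597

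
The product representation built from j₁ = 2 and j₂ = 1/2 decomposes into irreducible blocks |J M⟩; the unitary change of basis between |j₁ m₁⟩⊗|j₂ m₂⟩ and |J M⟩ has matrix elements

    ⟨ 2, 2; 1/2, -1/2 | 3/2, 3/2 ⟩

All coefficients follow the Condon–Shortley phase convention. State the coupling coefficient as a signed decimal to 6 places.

+0.894427

j₁+j₂−J=1  J+j₁−j₂=3  J−j₁+j₂=0  j₁+j₂+J+1=5
(j₁±m₁, j₂±m₂, J±M) = (4,0,0,1,3,0)
P² = 144/5
sum k=0..0:
  [0] +1/6 = 1/6
S = 1/6
C² = P²·S² = 4/5 ; C = +0.894427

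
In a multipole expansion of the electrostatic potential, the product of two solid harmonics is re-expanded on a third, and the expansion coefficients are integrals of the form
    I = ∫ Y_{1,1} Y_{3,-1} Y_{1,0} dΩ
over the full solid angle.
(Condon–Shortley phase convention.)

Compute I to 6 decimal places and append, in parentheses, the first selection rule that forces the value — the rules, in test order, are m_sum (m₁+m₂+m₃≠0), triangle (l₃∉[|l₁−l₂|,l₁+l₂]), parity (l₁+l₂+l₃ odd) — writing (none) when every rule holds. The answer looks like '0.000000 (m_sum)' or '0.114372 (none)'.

0.000000 (triangle)

l₃=1 ∉ [2,4] — triangle fails ⇒ I = 0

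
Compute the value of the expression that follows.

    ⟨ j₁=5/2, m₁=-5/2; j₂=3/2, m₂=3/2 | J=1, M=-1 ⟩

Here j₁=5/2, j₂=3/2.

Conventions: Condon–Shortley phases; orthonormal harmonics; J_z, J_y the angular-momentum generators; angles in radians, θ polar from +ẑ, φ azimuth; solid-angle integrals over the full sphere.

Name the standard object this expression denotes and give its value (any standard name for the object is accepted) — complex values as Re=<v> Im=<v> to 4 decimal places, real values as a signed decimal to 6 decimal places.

Clebsch–Gordan coefficient, −√(1/2) ≈ -0.707107

This is a Clebsch–Gordan (vector-coupling) coefficient.
√[3·3!2!0!/6! · 0!5!3!0!0!2!] = √(72)
  +(−1)^3/∏(3,0,2,0,0,0)! = -1/12  (running -1/12)
⟨..|..⟩ = √(72)·(-1/12) = -0.707107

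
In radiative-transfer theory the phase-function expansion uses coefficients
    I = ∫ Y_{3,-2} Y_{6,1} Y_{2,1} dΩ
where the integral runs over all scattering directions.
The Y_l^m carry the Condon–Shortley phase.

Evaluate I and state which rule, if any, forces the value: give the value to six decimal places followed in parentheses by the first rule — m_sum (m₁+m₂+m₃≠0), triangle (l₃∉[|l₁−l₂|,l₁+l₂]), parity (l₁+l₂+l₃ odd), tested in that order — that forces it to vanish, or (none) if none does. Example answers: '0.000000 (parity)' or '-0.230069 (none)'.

0.000000 (triangle)

triangle: need 3≤l₃≤9, have 2; I=0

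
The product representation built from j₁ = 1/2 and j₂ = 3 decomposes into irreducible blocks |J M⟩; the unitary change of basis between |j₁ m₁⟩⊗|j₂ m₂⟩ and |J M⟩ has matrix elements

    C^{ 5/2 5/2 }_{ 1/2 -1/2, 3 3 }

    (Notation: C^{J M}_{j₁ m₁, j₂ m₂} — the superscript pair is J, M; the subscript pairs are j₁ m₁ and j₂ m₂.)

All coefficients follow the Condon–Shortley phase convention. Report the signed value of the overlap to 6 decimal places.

−√(6/7) ≈ -0.925820

√[6·1!0!5!/7! · 0!1!6!0!5!0!] = √(86400/7)
  +(−1)^1/∏(1,0,0,5,0,0)! = -1/120  (running -1/120)
⟨..|..⟩ = √(86400/7)·(-1/120) = -0.925820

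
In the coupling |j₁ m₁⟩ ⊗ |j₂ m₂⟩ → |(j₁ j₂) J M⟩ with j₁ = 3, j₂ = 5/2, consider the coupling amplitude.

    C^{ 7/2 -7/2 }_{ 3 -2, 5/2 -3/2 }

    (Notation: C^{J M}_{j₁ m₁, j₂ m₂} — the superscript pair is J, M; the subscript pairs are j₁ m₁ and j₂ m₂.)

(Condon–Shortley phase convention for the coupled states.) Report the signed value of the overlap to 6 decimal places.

−√(4/9) ≈ -0.666667

triangle: 2!*4!*3!/10! = 288/3628800
(j±m)!: 1!*5!*1!*4!*0!*7! = 14515200
prefactor² = (2J+1)*Δ*N² = 9216
  k=1: −1/(1!*1!*4!*0!*0!*3!) = -1/144
Σ = -1/144  ⇒  CG² = 9216*(-1/144)² = 4/9
CG = −√(4/9) = -0.666667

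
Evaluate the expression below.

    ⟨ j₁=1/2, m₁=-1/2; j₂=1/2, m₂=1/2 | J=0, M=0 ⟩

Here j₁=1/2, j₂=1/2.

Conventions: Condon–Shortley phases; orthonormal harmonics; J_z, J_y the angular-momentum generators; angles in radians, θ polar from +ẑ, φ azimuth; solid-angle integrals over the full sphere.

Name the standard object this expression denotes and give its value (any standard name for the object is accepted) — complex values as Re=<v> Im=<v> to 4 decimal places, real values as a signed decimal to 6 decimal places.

Clebsch–Gordan coefficient, −√(1/2) ≈ -0.707107

This is a Clebsch–Gordan (vector-coupling) coefficient.
triangle: 1!*0!*0!/2! = 1/2
(j±m)!: 0!*1!*1!*0!*0!*0! = 1
prefactor² = (2J+1)*Δ*N² = 1/2
  k=1: −1/(1!*0!*0!*0!*0!*0!) = -1
Σ = -1  ⇒  CG² = 1/2*(-1)² = 1/2
CG = −√(1/2) = -0.707107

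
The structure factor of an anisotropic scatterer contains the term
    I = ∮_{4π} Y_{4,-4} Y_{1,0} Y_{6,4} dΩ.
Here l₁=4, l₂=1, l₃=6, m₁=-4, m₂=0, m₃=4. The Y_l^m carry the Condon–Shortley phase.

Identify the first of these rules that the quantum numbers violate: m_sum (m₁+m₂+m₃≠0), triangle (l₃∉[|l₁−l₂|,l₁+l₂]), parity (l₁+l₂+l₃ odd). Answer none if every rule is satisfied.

triangle

m₁+m₂+m₃ = -4 + 0 + 4 = 0  ✓
triangle: need |l₁−l₂| ≤ l₃ ≤ l₁+l₂ = [3,5]; l₃=6 is outside  ✗
parity: l₁+l₂+l₃ = 11 is odd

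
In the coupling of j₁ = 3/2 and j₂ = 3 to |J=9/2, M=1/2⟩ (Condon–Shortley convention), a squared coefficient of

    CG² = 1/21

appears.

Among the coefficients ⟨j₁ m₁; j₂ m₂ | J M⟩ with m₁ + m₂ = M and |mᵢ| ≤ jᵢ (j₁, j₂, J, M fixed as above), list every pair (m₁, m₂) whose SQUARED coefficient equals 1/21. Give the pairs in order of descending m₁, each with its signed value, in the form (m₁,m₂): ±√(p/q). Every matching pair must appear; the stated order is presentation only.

Admissible pairs with m₁+m₂ = M = 1/2: (-3/2,2), (-1/2,1), (1/2,0), (3/2,-1)
  (m₁,m₂)=(3/2,-1): CG² = 5/42, CG = +√(5/42)
  (m₁,m₂)=(1/2,0): CG² = 10/21, CG = +√(10/21)
  (m₁,m₂)=(-1/2,1): CG² = 5/14, CG = +√(5/14)
  (m₁,m₂)=(-3/2,2): CG² = 1/21, CG = +√(1/21)   ← matches the target
Pairs with CG² = 1/21: (-3/2,2): +√(1/21)

(-3/2,2): +√(1/21)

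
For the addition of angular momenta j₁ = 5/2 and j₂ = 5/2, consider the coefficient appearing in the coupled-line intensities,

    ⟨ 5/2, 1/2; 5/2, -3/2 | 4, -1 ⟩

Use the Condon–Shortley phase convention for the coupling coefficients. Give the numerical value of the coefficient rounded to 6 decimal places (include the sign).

+0.597614  (= +√(5/14))

triangle: 1!×4!×4!/10! = 576/3628800
(j±m)!: 3!×2!×1!×4!×3!×5! = 207360
prefactor² = (2J+1)×Δ×N² = 10368/35
  k=0: +1/(0!×1!×2!×1!×2!×3!) = 1/24
  k=1: −1/(1!×0!×1!×0!×3!×4!) = -1/144
Σ = 5/144  ⇒  CG² = 10368/35×(5/144)² = 5/14
CG = +√(5/14) = +0.597614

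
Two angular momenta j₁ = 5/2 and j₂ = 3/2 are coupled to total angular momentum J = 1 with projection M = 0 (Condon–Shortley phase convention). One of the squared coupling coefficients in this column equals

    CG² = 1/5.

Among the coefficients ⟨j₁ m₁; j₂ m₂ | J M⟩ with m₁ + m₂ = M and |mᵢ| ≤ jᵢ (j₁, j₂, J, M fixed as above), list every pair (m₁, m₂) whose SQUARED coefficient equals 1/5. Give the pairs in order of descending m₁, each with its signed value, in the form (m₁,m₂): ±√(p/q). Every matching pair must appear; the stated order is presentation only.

(3/2,-3/2): +√(1/5); (-3/2,3/2): −√(1/5)

Admissible pairs with m₁+m₂ = M = 0: (-3/2,3/2), (-1/2,1/2), (1/2,-1/2), (3/2,-3/2)
  (m₁,m₂)=(3/2,-3/2): CG² = 1/5, CG = +√(1/5)   ← matches the target
  (m₁,m₂)=(1/2,-1/2): CG² = 3/10, CG = −√(3/10)
  (m₁,m₂)=(-1/2,1/2): CG² = 3/10, CG = +√(3/10)
  (m₁,m₂)=(-3/2,3/2): CG² = 1/5, CG = −√(1/5)   ← matches the target
Pairs with CG² = 1/5: (3/2,-3/2): +√(1/5); (-3/2,3/2): −√(1/5)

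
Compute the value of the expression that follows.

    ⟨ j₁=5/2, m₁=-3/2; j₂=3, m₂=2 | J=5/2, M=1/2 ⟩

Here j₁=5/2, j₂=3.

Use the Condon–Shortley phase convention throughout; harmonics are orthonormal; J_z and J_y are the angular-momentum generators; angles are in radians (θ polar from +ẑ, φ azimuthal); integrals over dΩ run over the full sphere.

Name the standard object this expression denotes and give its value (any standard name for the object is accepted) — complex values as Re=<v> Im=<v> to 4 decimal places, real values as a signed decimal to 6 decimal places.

This is a Clebsch–Gordan (vector-coupling) coefficient.
triangle: 3!×2!×3!/9! = 72/362880
(j±m)!: 1!×4!×5!×1!×3!×2! = 34560
prefactor² = (2J+1)×Δ×N² = 288/7
  k=2: +1/(2!×1!×2!×3!×0!×0!) = 1/24
  k=3: −1/(3!×0!×1!×2!×1!×1!) = -1/12
Σ = -1/24  ⇒  CG² = 288/7×(-1/24)² = 1/14
CG = −√(1/14) = -0.267261

Clebsch–Gordan coefficient, −√(1/14) ≈ -0.267261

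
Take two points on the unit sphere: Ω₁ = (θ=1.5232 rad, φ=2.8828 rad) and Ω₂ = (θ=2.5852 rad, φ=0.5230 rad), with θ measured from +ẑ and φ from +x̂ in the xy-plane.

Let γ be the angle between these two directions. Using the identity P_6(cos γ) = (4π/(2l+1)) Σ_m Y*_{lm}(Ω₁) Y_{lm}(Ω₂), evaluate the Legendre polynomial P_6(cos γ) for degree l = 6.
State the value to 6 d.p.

Addition theorem: P_6(cos γ) = (4π/13) Σ_m Y*_{lm}(Ω₁) Y_{lm}(Ω₂), m = −6…6:
  term(m=-6) = (-0.000109, 0.005028)   from Y*(Ω₁)=(0.008656, -0.479733), Y(Ω₂)=(-0.010482, -0.000038)
  term(m=-5) = (-0.003327, 0.003209)   from Y*(Ω₁)=(-0.021638, 0.076156), Y(Ω₂)=(0.050475, 0.029343)
  term(m=-4) = (0.066626, 0.000961)   from Y*(Ω₁)=(-0.176757, 0.297821), Y(Ω₂)=(-0.095801, -0.166854)
  term(m=-3) = (0.025827, 0.026392)   from Y*(Ω₁)=(0.065561, -0.064388), Y(Ω₂)=(-0.000722, 0.401848)
  term(m=-2) = (0.001058, -0.146681)   from Y*(Ω₁)=(0.270935, -0.154260), Y(Ω₂)=(0.235732, -0.407173)
  term(m=-1) = (0.006662, -0.006615)   from Y*(Ω₁)=(-0.093353, 0.024713), Y(Ω₂)=(-0.084224, 0.048560)
  term(m=+0) = (0.124439, 0.000000)   from Y*(Ω₁)=(-0.302839, -0.000000), Y(Ω₂)=(-0.410909, 0.000000)
  term(m=+1) = (0.006662, 0.006615)   from Y*(Ω₁)=(0.093353, 0.024713), Y(Ω₂)=(0.084224, 0.048560)
  term(m=+2) = (0.001058, 0.146681)   from Y*(Ω₁)=(0.270935, 0.154260), Y(Ω₂)=(0.235732, 0.407173)
  term(m=+3) = (0.025827, -0.026392)   from Y*(Ω₁)=(-0.065561, -0.064388), Y(Ω₂)=(0.000722, 0.401848)
  term(m=+4) = (0.066626, -0.000961)   from Y*(Ω₁)=(-0.176757, -0.297821), Y(Ω₂)=(-0.095801, 0.166854)
  term(m=+5) = (-0.003327, -0.003209)   from Y*(Ω₁)=(0.021638, 0.076156), Y(Ω₂)=(-0.050475, 0.029343)
  term(m=+6) = (-0.000109, -0.005028)   from Y*(Ω₁)=(0.008656, 0.479733), Y(Ω₂)=(-0.010482, 0.000038)
Total Σ_m = (0.317914, -0.000000). Multiply by 0.966644: (0.307310, -0.000000). P_6(cos γ) = 0.307310

0.307310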